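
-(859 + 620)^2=-2187441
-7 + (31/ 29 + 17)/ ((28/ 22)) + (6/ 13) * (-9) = 8031/ 2639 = 3.04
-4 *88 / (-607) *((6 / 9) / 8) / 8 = 11 / 1821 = 0.01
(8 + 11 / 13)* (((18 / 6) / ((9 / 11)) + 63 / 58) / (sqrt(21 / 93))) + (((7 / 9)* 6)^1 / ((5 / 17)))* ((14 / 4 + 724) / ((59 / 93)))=95105* sqrt(217) / 15834 + 1073499 / 59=18283.38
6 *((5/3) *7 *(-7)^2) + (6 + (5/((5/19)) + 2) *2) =3478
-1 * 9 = -9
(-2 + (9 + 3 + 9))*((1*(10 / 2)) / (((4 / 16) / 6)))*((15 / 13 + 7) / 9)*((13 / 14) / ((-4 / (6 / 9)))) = -20140 / 63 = -319.68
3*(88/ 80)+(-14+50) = 393/ 10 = 39.30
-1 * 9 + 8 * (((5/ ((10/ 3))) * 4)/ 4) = 3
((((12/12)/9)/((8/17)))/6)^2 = 289/186624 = 0.00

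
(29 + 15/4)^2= 17161/16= 1072.56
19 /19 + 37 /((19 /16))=611 /19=32.16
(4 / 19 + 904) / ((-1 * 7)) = -17180 / 133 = -129.17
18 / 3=6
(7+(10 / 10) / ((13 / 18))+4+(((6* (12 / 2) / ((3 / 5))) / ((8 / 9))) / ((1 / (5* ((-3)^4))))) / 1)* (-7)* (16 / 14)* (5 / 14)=-7110970 / 91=-78142.53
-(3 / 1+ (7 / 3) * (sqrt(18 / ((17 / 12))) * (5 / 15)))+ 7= 4 -14 * sqrt(102) / 51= 1.23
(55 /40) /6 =11 /48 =0.23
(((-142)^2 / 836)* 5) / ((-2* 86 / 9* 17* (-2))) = 226845 / 1222232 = 0.19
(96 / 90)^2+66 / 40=2509 / 900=2.79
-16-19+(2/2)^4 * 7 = -28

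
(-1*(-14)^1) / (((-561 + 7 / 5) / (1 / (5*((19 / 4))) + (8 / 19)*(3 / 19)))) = -1372 / 505039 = -0.00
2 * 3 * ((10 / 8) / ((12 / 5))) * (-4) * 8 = -100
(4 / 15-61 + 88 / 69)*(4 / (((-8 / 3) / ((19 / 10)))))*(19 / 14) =7405193 / 32200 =229.97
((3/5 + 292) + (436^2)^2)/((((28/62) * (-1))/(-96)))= 268855481943984/35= 7681585198399.54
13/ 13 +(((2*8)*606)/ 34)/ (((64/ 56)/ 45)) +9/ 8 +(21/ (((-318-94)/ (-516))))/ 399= 2989156957/ 266152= 11231.01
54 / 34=27 / 17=1.59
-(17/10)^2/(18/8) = -289/225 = -1.28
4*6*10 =240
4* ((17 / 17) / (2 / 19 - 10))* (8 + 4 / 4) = -171 / 47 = -3.64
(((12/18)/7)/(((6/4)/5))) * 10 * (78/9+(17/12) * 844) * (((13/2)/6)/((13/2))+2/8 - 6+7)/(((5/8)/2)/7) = 121325.43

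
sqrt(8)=2*sqrt(2)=2.83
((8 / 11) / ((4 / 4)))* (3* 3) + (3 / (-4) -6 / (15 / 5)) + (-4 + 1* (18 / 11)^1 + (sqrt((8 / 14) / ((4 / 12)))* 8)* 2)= 63 / 44 + 32* sqrt(21) / 7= 22.38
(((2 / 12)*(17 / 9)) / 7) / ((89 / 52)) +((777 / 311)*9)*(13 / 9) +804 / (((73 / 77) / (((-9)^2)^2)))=2124866006060387 / 381887163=5564120.01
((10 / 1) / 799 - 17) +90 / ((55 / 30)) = 282157 / 8789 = 32.10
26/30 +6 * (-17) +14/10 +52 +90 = 634/15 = 42.27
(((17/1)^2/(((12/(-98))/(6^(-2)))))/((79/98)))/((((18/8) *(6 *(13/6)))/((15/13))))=-3469445/1081431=-3.21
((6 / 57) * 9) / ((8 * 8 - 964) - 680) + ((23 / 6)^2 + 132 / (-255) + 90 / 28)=559128739 / 32151420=17.39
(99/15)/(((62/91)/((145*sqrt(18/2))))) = 261261/62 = 4213.89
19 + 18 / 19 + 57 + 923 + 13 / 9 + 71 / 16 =2751949 / 2736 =1005.83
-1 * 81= -81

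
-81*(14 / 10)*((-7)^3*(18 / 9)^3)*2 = 3111696 / 5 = 622339.20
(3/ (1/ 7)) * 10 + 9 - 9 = 210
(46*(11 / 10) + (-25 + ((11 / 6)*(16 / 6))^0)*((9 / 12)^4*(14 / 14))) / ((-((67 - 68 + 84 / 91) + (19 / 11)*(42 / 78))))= -983983 / 19520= -50.41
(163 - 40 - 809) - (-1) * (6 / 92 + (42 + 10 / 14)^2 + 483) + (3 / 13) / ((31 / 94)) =1473613121 / 908362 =1622.28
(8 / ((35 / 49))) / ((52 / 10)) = 28 / 13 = 2.15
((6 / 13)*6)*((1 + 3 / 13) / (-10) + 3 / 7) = 5004 / 5915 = 0.85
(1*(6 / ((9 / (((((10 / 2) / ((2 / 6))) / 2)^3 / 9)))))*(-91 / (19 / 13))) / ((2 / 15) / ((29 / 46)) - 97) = 64325625 / 3199828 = 20.10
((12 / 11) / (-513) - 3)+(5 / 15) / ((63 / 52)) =-107719 / 39501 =-2.73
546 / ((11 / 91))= 49686 / 11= 4516.91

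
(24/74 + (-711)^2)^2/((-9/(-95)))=3692865618286055/1369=2697491320880.98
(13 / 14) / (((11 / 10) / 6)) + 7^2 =4163 / 77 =54.06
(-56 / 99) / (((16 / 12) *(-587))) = 14 / 19371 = 0.00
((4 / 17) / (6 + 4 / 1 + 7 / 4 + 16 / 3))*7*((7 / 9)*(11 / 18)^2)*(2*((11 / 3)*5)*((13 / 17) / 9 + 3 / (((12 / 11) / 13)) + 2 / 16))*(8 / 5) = 59.08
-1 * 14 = -14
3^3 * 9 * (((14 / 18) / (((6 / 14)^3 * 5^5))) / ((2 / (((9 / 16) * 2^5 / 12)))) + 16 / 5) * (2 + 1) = 29181609 / 12500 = 2334.53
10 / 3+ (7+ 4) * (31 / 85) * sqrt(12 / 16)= 10 / 3+ 341 * sqrt(3) / 170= 6.81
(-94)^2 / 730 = 4418 / 365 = 12.10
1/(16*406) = 0.00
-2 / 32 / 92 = -1 / 1472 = -0.00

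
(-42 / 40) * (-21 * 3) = 1323 / 20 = 66.15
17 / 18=0.94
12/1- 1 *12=0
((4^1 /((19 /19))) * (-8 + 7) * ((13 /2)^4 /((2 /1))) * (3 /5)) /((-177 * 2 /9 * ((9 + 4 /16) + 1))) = 257049 /48380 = 5.31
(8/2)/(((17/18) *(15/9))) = 216/85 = 2.54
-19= -19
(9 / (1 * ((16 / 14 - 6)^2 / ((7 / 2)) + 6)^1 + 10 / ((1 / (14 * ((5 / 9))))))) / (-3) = -9261 / 279430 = -0.03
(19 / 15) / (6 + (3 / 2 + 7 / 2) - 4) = 19 / 105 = 0.18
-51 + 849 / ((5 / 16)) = 13329 / 5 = 2665.80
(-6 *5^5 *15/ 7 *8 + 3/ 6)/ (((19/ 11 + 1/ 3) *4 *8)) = -148499769/ 30464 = -4874.60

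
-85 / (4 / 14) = -595 / 2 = -297.50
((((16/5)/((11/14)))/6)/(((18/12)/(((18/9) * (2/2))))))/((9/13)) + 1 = 10279/4455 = 2.31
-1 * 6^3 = -216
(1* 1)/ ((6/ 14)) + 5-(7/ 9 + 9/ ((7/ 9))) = -316/ 63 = -5.02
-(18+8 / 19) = -350 / 19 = -18.42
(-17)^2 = 289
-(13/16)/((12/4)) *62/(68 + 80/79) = -31837/130848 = -0.24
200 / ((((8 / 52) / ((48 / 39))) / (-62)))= -99200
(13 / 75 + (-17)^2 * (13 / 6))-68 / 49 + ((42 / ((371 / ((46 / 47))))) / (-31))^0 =1533583 / 2450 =625.95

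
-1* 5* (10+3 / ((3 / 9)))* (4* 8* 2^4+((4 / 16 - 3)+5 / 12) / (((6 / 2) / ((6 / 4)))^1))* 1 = -291175 / 6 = -48529.17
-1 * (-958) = 958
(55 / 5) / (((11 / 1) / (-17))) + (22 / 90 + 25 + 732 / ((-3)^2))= 4031 / 45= 89.58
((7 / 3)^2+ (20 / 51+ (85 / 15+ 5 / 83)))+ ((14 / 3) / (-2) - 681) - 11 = -8670494 / 12699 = -682.77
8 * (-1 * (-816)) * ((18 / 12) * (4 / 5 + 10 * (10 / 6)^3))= 461166.93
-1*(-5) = 5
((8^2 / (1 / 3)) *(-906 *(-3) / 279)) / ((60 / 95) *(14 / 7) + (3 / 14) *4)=1285312 / 1457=882.16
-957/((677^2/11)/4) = -42108/458329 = -0.09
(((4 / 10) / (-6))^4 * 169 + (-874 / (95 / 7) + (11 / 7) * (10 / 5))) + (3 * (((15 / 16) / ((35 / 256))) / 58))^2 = -127525591679 / 2086205625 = -61.13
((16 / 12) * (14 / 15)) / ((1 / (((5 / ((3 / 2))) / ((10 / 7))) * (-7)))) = -2744 / 135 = -20.33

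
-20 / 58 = -10 / 29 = -0.34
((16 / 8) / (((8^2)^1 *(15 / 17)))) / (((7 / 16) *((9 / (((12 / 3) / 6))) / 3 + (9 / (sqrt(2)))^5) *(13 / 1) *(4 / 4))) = -136 / 528828869205 + 8262 *sqrt(2) / 19586254415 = 0.00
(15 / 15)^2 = 1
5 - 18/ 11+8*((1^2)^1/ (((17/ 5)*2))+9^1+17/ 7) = 125623/ 1309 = 95.97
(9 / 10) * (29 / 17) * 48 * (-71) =-444744 / 85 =-5232.28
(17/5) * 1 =17/5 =3.40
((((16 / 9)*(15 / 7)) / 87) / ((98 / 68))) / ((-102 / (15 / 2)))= -200 / 89523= -0.00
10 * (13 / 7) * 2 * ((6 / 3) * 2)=1040 / 7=148.57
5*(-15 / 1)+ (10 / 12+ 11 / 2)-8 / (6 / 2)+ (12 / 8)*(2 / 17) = -3629 / 51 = -71.16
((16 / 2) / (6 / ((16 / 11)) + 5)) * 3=192 / 73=2.63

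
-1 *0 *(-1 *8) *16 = 0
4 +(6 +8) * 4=60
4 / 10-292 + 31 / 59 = -85867 / 295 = -291.07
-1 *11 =-11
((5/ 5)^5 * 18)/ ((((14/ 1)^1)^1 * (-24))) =-3/ 56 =-0.05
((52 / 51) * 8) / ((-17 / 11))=-4576 / 867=-5.28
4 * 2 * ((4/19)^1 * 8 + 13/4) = 750/19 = 39.47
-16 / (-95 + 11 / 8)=128 / 749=0.17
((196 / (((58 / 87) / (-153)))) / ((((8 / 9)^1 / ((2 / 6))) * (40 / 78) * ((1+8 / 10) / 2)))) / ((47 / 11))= -3216213 / 376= -8553.76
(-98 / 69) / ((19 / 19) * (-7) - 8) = 98 / 1035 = 0.09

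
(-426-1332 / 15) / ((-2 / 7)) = 9009 / 5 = 1801.80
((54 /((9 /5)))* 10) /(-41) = -300 /41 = -7.32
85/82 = 1.04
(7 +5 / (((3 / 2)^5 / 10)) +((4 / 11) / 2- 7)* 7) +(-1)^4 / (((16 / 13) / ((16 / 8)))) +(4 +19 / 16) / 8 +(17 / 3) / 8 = -10661597 / 342144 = -31.16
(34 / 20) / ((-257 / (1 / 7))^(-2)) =55018817 / 10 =5501881.70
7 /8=0.88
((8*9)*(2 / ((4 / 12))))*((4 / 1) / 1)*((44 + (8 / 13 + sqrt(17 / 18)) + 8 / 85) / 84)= 24*sqrt(34) / 7 + 7114176 / 7735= 939.73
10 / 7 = 1.43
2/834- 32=-13343/417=-32.00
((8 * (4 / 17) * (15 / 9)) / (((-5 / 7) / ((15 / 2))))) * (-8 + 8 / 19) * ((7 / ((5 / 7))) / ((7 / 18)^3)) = 13436928 / 323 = 41600.40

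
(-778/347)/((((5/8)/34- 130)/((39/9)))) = 2751008/36804555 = 0.07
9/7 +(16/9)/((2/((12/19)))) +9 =4328/399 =10.85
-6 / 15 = -2 / 5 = -0.40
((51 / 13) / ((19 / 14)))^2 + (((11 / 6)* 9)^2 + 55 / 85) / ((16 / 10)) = 5938049089 / 33188896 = 178.92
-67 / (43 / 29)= -1943 / 43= -45.19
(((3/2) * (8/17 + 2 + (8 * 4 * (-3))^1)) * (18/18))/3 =-795/17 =-46.76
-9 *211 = -1899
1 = 1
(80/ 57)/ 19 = 80/ 1083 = 0.07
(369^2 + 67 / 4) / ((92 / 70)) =19064885 / 184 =103613.51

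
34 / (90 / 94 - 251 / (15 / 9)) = -3995 / 17583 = -0.23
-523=-523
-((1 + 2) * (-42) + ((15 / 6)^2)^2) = 1391 / 16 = 86.94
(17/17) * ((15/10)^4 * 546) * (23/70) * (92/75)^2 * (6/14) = 12811851/21875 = 585.68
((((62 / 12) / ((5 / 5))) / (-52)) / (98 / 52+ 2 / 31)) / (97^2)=-961 / 177378468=-0.00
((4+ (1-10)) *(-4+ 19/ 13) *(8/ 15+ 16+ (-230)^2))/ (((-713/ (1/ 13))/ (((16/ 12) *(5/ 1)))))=-174624560/ 361491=-483.07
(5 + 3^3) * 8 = 256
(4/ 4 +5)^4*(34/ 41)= 44064/ 41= 1074.73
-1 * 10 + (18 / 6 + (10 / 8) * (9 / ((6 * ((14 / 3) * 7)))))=-6.94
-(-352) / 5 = 352 / 5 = 70.40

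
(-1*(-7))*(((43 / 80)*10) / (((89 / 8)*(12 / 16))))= 1204 / 267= 4.51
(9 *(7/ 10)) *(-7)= -441/ 10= -44.10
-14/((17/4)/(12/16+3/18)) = -154/51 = -3.02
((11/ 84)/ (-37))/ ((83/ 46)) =-253/ 128982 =-0.00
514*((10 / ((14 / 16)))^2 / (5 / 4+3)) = 13158400 / 833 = 15796.40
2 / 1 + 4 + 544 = 550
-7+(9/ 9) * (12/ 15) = -31/ 5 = -6.20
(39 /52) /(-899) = -3 /3596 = -0.00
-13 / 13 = -1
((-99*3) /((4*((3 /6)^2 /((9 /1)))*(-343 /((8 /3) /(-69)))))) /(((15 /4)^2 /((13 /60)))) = -4576 /986125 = -0.00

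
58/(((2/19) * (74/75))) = 41325/74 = 558.45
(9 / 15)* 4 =12 / 5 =2.40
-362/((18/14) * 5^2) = -2534/225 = -11.26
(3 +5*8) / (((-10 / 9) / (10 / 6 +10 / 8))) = -112.88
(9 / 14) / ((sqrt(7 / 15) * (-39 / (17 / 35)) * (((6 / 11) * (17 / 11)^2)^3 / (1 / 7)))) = -2357947691 * sqrt(105) / 31908957509520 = -0.00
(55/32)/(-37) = -55/1184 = -0.05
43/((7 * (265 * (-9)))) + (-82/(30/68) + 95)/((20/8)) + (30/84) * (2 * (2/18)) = -36.27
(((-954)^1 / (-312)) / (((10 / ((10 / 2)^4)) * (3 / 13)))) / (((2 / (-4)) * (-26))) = 6625 / 104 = 63.70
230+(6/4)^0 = 231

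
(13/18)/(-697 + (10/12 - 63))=-13/13665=-0.00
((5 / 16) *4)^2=25 / 16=1.56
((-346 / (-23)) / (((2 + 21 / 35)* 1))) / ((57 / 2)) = 3460 / 17043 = 0.20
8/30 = 4/15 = 0.27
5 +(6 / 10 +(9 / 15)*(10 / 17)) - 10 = -344 / 85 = -4.05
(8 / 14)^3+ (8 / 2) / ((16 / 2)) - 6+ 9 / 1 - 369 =-365.31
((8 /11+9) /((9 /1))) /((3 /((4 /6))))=214 /891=0.24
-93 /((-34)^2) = -93 /1156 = -0.08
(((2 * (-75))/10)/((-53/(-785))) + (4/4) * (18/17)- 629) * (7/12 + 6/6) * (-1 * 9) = 21829575/1802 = 12114.08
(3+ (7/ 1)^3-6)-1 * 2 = 338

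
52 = 52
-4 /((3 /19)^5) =-9904396 /243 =-40758.83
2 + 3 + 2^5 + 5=42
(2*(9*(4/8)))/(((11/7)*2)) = 63/22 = 2.86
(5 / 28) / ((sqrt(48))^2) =5 / 1344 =0.00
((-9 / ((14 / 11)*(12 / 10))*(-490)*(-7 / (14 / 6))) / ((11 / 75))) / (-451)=118125 / 902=130.96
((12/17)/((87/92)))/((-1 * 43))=-368/21199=-0.02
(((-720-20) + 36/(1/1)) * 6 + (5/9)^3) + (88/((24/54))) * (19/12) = -5701259/1458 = -3910.33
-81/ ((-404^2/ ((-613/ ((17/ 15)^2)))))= -11171925/ 47169424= -0.24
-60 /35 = -12 /7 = -1.71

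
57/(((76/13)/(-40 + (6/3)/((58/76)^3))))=-8441706/24389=-346.13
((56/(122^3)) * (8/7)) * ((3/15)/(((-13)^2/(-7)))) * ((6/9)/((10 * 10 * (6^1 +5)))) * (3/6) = -14/158234129625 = -0.00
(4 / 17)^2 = 16 / 289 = 0.06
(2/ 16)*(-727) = -727/ 8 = -90.88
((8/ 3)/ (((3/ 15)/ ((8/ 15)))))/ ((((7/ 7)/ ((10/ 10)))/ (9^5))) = 419904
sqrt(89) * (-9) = -9 * sqrt(89) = -84.91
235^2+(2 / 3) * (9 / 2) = 55228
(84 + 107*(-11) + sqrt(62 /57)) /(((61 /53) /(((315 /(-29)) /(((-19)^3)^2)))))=0.00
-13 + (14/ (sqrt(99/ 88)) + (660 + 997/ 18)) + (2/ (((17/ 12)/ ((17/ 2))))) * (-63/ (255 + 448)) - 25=28 * sqrt(2)/ 3 + 8558071/ 12654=689.51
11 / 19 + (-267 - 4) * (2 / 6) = -5116 / 57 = -89.75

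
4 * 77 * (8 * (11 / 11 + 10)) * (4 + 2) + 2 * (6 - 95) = 162446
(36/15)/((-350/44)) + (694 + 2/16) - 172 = 3652763/7000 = 521.82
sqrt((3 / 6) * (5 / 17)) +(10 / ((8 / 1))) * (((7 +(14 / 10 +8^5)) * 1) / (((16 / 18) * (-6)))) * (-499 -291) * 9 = sqrt(170) / 34 +873900765 / 16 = 54618798.20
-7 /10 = -0.70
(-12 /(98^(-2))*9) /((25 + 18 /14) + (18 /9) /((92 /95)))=-111329568 /3043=-36585.46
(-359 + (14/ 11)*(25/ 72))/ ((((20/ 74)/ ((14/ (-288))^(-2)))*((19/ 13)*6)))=-3278242032/ 51205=-64021.91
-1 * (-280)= 280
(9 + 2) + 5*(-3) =-4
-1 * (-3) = 3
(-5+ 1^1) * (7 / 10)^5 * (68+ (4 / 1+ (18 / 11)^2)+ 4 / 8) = -305769751 / 6050000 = -50.54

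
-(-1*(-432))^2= -186624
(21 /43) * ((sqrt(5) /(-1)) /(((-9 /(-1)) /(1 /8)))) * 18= -21 * sqrt(5) /172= -0.27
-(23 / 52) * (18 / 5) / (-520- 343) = 207 / 112190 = 0.00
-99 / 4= -24.75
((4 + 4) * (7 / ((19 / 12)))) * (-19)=-672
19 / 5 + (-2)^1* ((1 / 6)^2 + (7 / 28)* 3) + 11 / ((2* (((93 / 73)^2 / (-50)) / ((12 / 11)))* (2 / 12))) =-47863939 / 43245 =-1106.81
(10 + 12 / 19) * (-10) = -106.32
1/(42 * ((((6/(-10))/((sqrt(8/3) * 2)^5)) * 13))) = -1.13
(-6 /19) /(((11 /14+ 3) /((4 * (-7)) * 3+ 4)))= 6.67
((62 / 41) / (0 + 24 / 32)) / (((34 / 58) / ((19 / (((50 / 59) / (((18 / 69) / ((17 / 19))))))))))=153182408 / 6813175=22.48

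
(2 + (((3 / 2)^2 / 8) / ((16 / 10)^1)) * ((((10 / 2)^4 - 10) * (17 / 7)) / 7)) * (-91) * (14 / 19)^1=-2648.98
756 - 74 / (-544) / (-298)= 61278299 / 81056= 756.00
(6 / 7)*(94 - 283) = -162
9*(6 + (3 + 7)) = 144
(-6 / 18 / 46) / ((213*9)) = -1 / 264546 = -0.00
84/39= 28/13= 2.15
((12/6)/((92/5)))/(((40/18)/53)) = 477/184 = 2.59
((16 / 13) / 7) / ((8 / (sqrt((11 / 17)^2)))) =0.01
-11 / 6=-1.83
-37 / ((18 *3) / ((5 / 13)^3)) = -4625 / 118638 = -0.04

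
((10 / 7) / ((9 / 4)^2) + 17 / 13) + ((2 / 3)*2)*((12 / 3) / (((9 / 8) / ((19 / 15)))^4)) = 921370925221 / 90677120625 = 10.16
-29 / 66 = -0.44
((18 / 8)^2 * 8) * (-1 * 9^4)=-531441 / 2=-265720.50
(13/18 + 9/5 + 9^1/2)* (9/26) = 158/65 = 2.43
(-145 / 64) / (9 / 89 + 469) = -2581 / 534400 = -0.00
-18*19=-342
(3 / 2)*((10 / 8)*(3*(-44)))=-495 / 2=-247.50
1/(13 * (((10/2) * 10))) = 1/650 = 0.00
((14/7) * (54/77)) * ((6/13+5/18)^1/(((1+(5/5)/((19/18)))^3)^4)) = 2297420885990675118/6589534957845875316281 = 0.00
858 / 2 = 429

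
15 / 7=2.14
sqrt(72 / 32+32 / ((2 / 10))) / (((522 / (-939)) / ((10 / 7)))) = -1565*sqrt(649) / 1218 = -32.73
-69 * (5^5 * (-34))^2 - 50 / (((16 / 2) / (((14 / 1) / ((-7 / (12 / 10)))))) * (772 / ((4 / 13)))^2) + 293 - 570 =-4903523838501549922 / 6295081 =-778945312777.00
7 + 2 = 9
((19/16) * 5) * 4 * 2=95/2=47.50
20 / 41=0.49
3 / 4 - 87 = -345 / 4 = -86.25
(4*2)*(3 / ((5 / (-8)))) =-192 / 5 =-38.40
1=1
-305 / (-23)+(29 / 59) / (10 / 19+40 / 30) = 13.53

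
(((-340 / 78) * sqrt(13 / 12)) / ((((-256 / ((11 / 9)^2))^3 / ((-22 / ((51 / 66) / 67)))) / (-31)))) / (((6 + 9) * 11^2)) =3679532197 * sqrt(39) / 782387814334464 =0.00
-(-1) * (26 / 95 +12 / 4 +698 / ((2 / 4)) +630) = 192781 / 95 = 2029.27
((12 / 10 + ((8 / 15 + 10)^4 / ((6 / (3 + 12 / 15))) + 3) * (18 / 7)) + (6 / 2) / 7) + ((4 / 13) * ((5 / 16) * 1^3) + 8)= 20065.40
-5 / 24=-0.21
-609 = -609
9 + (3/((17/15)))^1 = 198/17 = 11.65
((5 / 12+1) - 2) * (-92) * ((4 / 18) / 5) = 322 / 135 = 2.39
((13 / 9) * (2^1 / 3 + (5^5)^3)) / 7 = 6297278025.93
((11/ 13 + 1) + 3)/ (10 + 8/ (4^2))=6/ 13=0.46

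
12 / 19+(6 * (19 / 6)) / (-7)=-277 / 133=-2.08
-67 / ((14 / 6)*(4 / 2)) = -201 / 14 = -14.36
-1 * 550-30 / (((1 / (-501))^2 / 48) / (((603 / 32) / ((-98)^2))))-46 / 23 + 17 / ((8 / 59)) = -13630018883 / 19208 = -709601.15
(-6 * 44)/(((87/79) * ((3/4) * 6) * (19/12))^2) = -35149312/8197227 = -4.29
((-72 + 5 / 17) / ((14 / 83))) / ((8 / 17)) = -101177 / 112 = -903.37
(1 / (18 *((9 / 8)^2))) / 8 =4 / 729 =0.01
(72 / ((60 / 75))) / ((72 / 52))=65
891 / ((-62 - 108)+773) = 99 / 67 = 1.48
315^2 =99225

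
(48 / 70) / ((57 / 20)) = 0.24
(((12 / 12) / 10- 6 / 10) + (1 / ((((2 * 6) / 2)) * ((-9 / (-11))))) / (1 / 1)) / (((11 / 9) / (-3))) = 8 / 11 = 0.73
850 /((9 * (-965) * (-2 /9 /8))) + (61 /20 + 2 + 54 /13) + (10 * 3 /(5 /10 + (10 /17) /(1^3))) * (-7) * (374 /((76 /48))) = -1607535007353 /35276540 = -45569.52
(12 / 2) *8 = 48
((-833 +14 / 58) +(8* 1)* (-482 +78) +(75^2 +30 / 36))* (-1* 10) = -1358135 / 87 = -15610.75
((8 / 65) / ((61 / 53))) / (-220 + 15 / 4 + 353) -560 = -1214557104 / 2168855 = -560.00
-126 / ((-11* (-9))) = -14 / 11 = -1.27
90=90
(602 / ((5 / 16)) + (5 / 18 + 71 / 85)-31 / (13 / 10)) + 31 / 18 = 421091 / 221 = 1905.39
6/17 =0.35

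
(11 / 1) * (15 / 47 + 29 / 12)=16973 / 564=30.09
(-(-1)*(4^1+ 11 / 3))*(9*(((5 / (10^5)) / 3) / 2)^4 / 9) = 23 / 622080000000000000000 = 0.00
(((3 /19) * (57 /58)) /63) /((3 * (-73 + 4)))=-1 /84042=-0.00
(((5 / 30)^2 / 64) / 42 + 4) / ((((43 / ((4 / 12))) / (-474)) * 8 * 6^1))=-30578767 / 99864576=-0.31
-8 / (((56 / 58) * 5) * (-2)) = 29 / 35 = 0.83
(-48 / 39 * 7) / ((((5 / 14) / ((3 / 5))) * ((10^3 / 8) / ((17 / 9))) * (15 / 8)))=-213248 / 1828125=-0.12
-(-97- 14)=111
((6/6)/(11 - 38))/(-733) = 1/19791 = 0.00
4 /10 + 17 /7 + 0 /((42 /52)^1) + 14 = 589 /35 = 16.83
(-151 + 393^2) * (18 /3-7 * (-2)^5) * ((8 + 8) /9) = 567816640 /9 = 63090737.78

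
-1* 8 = -8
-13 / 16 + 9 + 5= 211 / 16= 13.19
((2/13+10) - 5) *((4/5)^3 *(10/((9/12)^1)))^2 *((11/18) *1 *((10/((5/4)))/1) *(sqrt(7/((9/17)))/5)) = 772800512 *sqrt(119)/9871875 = 853.97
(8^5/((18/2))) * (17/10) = 278528/45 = 6189.51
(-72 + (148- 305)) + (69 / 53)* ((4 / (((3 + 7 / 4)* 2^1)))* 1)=-230051 / 1007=-228.45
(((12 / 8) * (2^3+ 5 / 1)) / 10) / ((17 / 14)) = 273 / 170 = 1.61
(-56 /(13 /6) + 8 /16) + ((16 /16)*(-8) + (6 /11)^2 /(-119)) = -12484869 /374374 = -33.35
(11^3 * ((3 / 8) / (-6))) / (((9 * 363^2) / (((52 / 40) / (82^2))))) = -13 / 958573440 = -0.00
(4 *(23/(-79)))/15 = -92/1185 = -0.08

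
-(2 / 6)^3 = -1 / 27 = -0.04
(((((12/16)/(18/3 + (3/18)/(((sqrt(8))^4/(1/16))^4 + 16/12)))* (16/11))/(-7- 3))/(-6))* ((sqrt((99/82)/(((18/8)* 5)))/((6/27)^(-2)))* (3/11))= 26388279066656* sqrt(4510)/132548655605304769875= 0.00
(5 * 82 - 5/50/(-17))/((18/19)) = 1324319/3060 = 432.78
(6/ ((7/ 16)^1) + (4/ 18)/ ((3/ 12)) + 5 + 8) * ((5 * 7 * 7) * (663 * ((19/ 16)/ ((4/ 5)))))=6655524.35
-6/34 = -3/17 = -0.18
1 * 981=981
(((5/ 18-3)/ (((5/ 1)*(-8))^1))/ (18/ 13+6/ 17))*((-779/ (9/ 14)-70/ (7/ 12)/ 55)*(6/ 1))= -650725439/ 2280960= -285.29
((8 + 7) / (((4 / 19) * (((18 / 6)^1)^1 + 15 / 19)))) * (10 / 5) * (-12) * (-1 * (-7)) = -12635 / 4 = -3158.75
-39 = -39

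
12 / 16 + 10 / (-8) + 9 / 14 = 0.14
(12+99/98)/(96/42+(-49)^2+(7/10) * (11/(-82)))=174250/32186749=0.01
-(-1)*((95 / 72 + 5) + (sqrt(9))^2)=1103 / 72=15.32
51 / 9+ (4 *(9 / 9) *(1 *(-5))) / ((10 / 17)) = -85 / 3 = -28.33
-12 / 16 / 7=-3 / 28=-0.11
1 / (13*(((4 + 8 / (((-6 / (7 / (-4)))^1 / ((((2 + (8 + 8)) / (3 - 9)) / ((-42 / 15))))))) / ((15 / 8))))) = 15 / 676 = 0.02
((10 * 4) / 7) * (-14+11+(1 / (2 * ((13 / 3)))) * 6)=-1200 / 91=-13.19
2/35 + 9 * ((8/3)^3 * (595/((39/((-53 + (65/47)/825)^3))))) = -29610570027899005717298/76394009416725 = -387603298.40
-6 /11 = -0.55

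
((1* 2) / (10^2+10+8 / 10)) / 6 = 5 / 1662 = 0.00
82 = 82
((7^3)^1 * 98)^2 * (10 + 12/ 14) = 12267496528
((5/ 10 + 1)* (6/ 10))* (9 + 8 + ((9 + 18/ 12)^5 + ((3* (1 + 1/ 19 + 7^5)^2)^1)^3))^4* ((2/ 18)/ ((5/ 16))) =705600656927559468002032469310280368570752207456749571368317180351177990027607799689594582334090406475854107350574916179918852973824586442357201/ 16052266372172502852292756366691532800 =43956450794434702199279350000000000000000000000000000000000000000000000000000000000000000000000000000000000.00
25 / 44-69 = -3011 / 44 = -68.43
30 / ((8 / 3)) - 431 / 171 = 5971 / 684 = 8.73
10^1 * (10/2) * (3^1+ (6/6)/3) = 500/3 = 166.67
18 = 18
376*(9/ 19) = 3384/ 19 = 178.11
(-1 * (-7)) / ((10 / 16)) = 56 / 5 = 11.20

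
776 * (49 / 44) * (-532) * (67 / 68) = -84707966 / 187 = -452983.78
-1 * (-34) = 34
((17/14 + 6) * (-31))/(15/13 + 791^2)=-0.00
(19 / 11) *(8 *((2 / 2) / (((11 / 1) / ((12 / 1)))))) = 1824 / 121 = 15.07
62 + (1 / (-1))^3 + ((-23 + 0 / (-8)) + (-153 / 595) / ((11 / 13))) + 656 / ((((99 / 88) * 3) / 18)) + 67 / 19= 77682866 / 21945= 3539.89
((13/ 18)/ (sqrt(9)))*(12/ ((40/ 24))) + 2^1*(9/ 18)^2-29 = -803/ 30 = -26.77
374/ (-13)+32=42/ 13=3.23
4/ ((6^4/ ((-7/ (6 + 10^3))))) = -7/ 325944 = -0.00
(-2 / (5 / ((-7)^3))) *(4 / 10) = 1372 / 25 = 54.88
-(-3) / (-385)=-3 / 385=-0.01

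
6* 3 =18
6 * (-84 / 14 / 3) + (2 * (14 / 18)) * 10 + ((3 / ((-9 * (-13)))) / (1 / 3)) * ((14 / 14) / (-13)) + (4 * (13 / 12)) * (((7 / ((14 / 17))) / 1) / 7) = 187633 / 21294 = 8.81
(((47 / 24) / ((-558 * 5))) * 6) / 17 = -47 / 189720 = -0.00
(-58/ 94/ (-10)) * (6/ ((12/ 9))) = 261/ 940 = 0.28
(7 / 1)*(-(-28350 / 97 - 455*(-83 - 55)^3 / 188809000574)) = 193135743475290 / 94404500287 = 2045.83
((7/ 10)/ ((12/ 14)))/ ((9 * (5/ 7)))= 343/ 2700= 0.13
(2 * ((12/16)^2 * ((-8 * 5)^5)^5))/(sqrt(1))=-12666373951979520000000000000000000000000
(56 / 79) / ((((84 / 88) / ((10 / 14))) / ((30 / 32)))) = 275 / 553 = 0.50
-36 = -36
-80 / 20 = -4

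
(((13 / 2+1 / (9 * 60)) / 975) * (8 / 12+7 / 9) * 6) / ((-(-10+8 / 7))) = 24577 / 3766500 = 0.01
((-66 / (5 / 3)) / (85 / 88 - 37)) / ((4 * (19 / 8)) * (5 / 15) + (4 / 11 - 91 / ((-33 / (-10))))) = -127776 / 2795765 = -0.05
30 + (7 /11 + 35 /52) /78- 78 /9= 21.35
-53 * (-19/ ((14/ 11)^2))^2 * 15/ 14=-4201893795/ 537824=-7812.77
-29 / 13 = -2.23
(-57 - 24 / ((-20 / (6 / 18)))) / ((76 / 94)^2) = -86.59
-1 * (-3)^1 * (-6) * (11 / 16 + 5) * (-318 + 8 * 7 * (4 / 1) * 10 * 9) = -8125299 / 4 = -2031324.75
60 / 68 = 15 / 17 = 0.88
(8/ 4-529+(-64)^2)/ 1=3569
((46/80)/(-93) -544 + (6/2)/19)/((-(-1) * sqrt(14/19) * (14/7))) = -316.78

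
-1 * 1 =-1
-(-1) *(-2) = -2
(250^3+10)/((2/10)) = 78125050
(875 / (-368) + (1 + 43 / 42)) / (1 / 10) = -13675 / 3864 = -3.54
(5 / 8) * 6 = 15 / 4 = 3.75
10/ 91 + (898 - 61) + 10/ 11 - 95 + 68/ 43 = 32049834/ 43043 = 744.60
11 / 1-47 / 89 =932 / 89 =10.47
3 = 3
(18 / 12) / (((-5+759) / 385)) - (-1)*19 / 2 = 15481 / 1508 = 10.27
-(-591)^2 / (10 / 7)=-2444967 / 10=-244496.70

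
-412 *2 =-824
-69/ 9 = -23/ 3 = -7.67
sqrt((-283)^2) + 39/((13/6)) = 301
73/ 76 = 0.96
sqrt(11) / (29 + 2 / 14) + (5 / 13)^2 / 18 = 25 / 3042 + 7 * sqrt(11) / 204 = 0.12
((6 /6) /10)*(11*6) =33 /5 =6.60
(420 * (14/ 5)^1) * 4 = 4704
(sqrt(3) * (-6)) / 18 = -sqrt(3) / 3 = -0.58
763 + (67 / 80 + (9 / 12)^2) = 3822 / 5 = 764.40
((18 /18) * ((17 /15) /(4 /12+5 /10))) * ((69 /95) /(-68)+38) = 245411 /4750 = 51.67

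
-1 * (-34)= 34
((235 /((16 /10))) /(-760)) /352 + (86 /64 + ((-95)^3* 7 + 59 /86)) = -110462127386937 /18405376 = -6001622.97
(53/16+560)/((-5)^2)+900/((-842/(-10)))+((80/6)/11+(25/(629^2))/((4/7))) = 75707576345869/2198656165200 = 34.43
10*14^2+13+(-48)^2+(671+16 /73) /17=5356756 /1241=4316.48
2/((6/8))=8/3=2.67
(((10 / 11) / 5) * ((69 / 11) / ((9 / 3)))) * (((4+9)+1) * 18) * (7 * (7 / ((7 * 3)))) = 27048 / 121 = 223.54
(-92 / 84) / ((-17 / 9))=69 / 119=0.58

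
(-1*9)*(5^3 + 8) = -1197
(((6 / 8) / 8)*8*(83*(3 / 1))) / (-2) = -747 / 8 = -93.38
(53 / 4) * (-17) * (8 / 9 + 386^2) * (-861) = 86689481641 / 3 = 28896493880.33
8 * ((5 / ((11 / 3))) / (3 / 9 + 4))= 360 / 143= 2.52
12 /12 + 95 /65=32 /13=2.46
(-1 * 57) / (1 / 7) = -399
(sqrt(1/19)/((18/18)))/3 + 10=sqrt(19)/57 + 10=10.08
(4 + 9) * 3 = 39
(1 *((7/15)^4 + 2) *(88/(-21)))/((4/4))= -9121288/1063125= -8.58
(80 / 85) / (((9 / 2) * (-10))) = -16 / 765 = -0.02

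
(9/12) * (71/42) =71/56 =1.27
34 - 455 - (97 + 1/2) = -1037/2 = -518.50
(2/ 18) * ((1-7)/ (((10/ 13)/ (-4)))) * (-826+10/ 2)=-42692/ 15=-2846.13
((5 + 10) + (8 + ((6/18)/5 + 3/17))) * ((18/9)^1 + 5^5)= 18533729/255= 72681.29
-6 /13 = -0.46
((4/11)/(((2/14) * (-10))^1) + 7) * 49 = 18179/55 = 330.53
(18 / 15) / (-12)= -1 / 10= -0.10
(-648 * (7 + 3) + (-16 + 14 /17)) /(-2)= 55209 /17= 3247.59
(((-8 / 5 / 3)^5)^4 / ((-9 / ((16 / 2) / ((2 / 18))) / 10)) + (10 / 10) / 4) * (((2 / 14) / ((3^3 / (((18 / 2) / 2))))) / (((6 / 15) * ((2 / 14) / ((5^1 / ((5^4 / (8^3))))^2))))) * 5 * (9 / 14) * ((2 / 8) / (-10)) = -68025699968305335676580864 / 484933273136615753173828125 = -0.14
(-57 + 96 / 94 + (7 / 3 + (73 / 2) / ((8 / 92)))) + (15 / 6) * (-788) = -904597 / 564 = -1603.90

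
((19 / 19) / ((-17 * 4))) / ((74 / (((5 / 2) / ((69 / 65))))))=-325 / 694416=-0.00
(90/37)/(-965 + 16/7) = -630/249343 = -0.00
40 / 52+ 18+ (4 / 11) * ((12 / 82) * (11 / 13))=10028 / 533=18.81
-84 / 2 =-42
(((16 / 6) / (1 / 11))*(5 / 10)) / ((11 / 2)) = 8 / 3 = 2.67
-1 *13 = -13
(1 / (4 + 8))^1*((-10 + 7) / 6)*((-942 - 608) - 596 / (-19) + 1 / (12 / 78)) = 57461 / 912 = 63.01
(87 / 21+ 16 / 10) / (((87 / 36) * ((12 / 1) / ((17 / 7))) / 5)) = 3417 / 1421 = 2.40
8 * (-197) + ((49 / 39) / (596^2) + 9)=-21708315359 / 13853424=-1567.00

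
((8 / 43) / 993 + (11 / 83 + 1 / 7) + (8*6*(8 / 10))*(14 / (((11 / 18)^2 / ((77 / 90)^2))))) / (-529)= -3268381530728 / 1640436868875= -1.99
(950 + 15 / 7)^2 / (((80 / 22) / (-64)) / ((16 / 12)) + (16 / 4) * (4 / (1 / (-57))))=-15636623200 / 15730911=-994.01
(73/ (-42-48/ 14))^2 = 261121/ 101124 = 2.58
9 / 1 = 9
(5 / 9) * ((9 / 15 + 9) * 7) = 112 / 3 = 37.33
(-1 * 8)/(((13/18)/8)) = -1152/13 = -88.62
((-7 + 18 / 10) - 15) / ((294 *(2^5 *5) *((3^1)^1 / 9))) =-101 / 78400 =-0.00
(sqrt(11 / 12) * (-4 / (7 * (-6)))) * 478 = 478 * sqrt(33) / 63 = 43.59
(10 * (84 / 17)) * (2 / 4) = 24.71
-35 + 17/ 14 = -473/ 14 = -33.79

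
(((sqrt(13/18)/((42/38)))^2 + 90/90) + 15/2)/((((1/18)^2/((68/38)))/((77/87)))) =53980168/11571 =4665.13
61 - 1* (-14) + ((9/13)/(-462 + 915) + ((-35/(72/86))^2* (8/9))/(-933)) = 195830065517/2670296382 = 73.34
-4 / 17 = -0.24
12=12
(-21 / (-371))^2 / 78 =3 / 73034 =0.00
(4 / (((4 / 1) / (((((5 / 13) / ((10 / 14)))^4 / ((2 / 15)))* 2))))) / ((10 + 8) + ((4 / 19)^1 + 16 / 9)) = 6158565 / 97621498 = 0.06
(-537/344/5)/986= -537/1695920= -0.00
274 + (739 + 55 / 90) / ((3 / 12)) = 29092 / 9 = 3232.44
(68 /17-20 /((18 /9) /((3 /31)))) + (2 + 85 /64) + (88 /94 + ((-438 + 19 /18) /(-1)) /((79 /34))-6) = 12553684451 /66299328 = 189.35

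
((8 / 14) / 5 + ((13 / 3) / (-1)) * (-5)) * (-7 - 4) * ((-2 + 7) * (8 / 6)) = -100628 / 63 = -1597.27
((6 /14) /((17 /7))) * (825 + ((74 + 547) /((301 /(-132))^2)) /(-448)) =6276620493 /43126076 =145.54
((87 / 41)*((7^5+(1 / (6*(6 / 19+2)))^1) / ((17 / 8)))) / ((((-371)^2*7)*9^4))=128674943 / 48466466733069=0.00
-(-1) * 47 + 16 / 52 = 47.31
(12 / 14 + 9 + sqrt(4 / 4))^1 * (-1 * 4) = -304 / 7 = -43.43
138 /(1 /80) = 11040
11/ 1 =11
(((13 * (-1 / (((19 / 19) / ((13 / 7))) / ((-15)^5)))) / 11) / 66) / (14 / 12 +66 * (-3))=-128334375 / 1000307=-128.29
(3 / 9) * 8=8 / 3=2.67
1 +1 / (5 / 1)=6 / 5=1.20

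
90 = 90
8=8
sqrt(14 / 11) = sqrt(154) / 11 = 1.13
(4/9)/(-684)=-1/1539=-0.00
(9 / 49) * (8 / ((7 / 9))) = 648 / 343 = 1.89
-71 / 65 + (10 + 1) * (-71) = -50836 / 65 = -782.09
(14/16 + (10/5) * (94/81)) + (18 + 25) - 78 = -20609/648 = -31.80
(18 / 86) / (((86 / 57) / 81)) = 41553 / 3698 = 11.24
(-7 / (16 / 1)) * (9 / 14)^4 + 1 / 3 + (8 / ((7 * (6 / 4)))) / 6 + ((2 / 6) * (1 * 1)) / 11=3615421 / 8692992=0.42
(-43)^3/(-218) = 79507/218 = 364.71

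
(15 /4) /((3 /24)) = 30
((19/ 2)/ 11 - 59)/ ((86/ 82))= -52439/ 946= -55.43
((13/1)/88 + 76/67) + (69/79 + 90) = 42924545/465784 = 92.16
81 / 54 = 3 / 2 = 1.50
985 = 985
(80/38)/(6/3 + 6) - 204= -3871/19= -203.74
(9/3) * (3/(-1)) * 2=-18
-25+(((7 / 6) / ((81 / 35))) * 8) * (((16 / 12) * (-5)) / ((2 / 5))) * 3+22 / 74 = -2035102 / 8991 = -226.35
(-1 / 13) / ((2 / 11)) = -0.42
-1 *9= -9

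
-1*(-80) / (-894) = -40 / 447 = -0.09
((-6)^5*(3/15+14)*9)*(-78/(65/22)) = 655890048/25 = 26235601.92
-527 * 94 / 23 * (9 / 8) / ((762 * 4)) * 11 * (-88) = 8991147 / 11684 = 769.53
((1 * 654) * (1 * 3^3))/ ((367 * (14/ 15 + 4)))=132435/ 13579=9.75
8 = 8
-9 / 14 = -0.64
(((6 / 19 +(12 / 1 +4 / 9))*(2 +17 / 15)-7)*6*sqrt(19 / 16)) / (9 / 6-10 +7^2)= 5.32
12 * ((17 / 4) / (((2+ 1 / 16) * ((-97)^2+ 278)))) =272 / 106557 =0.00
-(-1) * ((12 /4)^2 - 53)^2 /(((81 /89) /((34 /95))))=761.32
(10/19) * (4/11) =0.19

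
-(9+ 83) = -92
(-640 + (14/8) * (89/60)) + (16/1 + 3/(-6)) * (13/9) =-442811/720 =-615.02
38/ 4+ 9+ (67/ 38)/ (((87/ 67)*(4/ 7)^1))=276067/ 13224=20.88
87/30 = 29/10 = 2.90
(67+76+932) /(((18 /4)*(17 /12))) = 8600 /51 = 168.63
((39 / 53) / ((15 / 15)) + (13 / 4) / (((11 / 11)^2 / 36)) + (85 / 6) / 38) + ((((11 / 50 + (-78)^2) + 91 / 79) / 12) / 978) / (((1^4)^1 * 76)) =22055325562607 / 186726801600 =118.12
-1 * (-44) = 44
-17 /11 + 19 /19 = -0.55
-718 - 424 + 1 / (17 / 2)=-19412 / 17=-1141.88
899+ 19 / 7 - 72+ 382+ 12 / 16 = 33949 / 28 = 1212.46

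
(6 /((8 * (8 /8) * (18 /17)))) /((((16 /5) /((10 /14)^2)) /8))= 2125 /2352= 0.90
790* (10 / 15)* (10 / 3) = 15800 / 9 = 1755.56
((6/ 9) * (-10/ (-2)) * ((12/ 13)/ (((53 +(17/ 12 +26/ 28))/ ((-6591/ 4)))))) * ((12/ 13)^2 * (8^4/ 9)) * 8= -1321205760/ 4649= -284191.39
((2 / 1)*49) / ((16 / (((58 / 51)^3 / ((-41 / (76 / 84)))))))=-3243737 / 16316073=-0.20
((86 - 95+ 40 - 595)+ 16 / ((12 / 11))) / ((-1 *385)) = 1648 / 1155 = 1.43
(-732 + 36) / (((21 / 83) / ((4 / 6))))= -38512 / 21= -1833.90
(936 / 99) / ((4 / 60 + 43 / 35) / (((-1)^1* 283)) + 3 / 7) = 3090360 / 138589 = 22.30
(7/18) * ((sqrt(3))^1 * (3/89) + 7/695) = 49/12510 + 7 * sqrt(3)/534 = 0.03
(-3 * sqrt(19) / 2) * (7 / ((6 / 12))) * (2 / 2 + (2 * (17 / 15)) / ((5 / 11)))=-3143 * sqrt(19) / 25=-548.00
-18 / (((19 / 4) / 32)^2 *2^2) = -73728 / 361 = -204.23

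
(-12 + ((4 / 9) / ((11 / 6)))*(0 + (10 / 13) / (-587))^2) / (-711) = 23059934956 / 1366301193543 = 0.02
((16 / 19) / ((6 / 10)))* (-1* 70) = -5600 / 57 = -98.25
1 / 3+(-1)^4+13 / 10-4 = -41 / 30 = -1.37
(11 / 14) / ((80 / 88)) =121 / 140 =0.86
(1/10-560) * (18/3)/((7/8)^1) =-134376/35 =-3839.31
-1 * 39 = -39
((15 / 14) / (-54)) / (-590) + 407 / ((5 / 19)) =229948493 / 148680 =1546.60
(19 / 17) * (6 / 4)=57 / 34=1.68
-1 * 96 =-96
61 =61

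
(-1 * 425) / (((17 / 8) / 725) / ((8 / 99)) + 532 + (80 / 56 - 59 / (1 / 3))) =-138040000 / 115779781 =-1.19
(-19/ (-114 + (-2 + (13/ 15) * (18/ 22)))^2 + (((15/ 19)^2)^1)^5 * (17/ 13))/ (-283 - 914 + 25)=-194791538316996776725/ 1877986578845555039517058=-0.00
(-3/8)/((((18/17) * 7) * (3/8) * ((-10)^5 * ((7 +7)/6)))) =17/29400000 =0.00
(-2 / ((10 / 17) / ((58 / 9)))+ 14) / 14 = -178 / 315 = -0.57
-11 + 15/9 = -9.33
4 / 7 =0.57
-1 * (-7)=7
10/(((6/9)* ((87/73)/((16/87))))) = 5840/2523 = 2.31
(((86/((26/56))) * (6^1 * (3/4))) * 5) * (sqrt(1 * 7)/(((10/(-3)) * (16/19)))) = -154413 * sqrt(7)/104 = -3928.25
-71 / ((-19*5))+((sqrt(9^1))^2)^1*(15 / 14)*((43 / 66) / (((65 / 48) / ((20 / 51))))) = 4149407 / 1616615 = 2.57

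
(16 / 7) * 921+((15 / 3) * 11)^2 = 35911 / 7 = 5130.14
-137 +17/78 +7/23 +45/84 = -3414319/25116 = -135.94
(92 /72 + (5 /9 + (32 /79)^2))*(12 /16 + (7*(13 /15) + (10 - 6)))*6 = 9708391 /74892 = 129.63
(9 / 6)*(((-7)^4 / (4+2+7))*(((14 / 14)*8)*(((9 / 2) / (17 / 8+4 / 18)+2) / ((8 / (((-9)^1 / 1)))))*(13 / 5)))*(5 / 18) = -2384193 / 338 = -7053.83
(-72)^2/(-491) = -5184/491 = -10.56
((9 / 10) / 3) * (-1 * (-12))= 3.60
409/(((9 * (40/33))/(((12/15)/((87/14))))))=31493/6525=4.83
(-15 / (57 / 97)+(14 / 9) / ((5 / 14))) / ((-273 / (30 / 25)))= 36202 / 389025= 0.09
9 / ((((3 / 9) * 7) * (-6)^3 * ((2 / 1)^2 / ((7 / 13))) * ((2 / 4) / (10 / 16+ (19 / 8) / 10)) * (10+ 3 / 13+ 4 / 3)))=-207 / 577280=-0.00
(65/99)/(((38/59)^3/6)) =13349635/905388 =14.74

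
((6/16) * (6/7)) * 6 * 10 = 135/7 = 19.29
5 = 5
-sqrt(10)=-3.16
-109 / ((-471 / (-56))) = -6104 / 471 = -12.96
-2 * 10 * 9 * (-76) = 13680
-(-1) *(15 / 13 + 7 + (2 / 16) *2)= 437 / 52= 8.40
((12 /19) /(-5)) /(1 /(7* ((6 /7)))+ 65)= -0.00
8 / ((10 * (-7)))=-0.11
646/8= 323/4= 80.75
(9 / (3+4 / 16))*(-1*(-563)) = 20268 / 13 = 1559.08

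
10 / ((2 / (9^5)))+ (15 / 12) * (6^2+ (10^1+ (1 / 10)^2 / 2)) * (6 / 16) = 377941203 / 1280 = 295266.56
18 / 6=3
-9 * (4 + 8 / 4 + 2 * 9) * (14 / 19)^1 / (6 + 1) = -432 / 19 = -22.74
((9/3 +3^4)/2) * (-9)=-378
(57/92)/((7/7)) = 57/92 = 0.62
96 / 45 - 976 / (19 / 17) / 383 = -16016 / 109155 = -0.15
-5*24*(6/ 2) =-360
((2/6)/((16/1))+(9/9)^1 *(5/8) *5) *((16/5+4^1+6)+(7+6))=19781/240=82.42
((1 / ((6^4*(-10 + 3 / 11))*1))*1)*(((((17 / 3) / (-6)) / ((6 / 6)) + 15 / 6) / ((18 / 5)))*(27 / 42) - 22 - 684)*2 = 139733 / 1248048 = 0.11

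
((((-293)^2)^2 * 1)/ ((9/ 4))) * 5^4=18425127002500/ 9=2047236333611.11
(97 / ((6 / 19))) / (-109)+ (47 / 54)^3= -37050985 / 17163576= -2.16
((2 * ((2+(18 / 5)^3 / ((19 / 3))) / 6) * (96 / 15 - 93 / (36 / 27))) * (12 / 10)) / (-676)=14092841 / 40137500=0.35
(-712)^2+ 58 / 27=13687546 / 27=506946.15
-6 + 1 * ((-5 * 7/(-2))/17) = -4.97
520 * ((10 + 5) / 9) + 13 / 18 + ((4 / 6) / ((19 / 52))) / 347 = 102937133 / 118674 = 867.39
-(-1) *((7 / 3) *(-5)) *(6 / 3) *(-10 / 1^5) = 233.33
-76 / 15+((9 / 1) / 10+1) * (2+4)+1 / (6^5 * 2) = 98497 / 15552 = 6.33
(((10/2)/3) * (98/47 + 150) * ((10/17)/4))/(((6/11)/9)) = 491425/799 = 615.05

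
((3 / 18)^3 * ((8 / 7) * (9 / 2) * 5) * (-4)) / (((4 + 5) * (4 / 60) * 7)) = -50 / 441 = -0.11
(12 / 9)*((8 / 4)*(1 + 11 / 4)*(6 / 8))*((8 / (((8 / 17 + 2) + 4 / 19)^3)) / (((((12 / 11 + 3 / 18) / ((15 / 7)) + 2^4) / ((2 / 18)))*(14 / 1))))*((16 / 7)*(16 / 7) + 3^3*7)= 264582785807175 / 914507782854022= 0.29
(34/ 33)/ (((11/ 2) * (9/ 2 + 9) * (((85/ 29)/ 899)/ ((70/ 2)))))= 1459976/ 9801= 148.96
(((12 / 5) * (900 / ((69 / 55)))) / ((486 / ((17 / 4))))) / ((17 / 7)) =3850 / 621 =6.20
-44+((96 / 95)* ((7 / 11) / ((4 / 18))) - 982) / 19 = -1896786 / 19855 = -95.53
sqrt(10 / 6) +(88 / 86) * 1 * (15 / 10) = sqrt(15) / 3 +66 / 43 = 2.83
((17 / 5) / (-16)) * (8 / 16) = -17 / 160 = -0.11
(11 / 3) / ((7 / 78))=286 / 7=40.86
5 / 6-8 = -43 / 6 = -7.17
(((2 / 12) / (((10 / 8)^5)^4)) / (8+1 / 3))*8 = 4398046511104 / 2384185791015625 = 0.00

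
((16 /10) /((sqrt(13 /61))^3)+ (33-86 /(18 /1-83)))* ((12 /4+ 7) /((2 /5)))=2440* sqrt(793) /169+ 11155 /13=1264.65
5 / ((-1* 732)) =-0.01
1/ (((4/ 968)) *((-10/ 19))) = -2299/ 5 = -459.80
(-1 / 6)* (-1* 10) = 5 / 3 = 1.67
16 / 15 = 1.07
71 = 71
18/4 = 9/2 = 4.50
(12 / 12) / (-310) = -1 / 310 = -0.00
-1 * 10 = -10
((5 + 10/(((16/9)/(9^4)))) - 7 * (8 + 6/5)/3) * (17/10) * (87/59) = 2182362607/23600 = 92472.99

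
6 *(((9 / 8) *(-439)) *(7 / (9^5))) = -0.35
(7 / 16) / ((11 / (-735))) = -5145 / 176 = -29.23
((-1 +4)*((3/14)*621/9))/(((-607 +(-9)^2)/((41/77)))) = -25461/567028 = -0.04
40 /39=1.03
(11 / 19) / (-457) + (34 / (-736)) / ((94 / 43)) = -6727785 / 300362336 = -0.02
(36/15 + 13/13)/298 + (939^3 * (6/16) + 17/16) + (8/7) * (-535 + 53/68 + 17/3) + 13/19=25102979677178093/80853360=310475404.82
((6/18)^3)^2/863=1/629127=0.00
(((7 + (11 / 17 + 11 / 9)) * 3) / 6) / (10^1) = 1357 / 3060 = 0.44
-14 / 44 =-7 / 22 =-0.32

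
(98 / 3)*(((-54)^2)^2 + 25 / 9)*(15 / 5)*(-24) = -59997582736 / 3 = -19999194245.33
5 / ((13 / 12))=60 / 13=4.62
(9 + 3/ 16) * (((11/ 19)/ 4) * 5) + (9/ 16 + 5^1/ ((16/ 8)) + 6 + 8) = 28833/ 1216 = 23.71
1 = 1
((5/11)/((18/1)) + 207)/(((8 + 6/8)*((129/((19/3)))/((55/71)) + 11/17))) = 13240093/15076026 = 0.88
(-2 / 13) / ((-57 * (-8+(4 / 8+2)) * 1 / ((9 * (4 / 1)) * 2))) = -96 / 2717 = -0.04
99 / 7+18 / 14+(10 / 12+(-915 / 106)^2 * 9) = 162072619 / 235956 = 686.88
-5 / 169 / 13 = -5 / 2197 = -0.00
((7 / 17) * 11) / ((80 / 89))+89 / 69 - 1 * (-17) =2189177 / 93840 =23.33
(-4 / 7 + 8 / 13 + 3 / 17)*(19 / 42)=6479 / 64974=0.10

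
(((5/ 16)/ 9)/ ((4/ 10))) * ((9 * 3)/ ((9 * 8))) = 25/ 768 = 0.03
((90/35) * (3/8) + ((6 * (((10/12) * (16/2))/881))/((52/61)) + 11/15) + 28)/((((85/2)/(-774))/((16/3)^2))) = -1575349034752/102218025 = -15411.66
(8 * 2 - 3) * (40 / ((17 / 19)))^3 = 5706688000 / 4913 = 1161548.54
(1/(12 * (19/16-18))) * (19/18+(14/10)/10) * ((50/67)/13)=-8/23517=-0.00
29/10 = 2.90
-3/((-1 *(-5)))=-3/5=-0.60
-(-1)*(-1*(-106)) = 106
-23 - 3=-26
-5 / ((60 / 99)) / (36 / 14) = -77 / 24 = -3.21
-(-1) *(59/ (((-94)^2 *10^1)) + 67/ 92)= 1481387/ 2032280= 0.73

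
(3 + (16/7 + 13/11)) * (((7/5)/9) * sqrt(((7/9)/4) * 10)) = 83 * sqrt(70)/495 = 1.40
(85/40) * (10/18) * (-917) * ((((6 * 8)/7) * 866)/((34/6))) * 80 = -90756800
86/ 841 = 0.10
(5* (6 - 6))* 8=0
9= 9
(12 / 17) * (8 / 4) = 24 / 17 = 1.41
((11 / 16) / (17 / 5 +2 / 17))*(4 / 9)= 935 / 10764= 0.09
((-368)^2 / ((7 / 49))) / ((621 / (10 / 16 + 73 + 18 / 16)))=3080896 / 27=114107.26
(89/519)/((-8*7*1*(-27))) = 89/784728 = 0.00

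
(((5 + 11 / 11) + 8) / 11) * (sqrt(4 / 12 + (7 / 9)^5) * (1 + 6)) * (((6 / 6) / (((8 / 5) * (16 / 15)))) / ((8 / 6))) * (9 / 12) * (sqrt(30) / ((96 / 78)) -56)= -8575 * sqrt(36490) / 12672 + 79625 * sqrt(10947) / 811008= -118.99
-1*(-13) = 13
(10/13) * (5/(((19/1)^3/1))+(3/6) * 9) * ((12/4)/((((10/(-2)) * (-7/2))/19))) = 370446/32851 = 11.28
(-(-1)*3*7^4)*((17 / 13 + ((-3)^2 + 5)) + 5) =1901592 / 13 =146276.31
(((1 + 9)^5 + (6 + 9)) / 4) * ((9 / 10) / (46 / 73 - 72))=-13141971 / 41680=-315.31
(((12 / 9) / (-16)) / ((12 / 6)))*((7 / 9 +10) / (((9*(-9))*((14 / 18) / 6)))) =97 / 2268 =0.04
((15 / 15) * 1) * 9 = 9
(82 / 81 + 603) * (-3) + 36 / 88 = -1076107 / 594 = -1811.63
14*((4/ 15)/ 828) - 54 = -54.00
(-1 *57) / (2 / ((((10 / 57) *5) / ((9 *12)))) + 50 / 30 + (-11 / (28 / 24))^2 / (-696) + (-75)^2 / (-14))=6074775 / 16413272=0.37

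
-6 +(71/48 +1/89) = -19265/4272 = -4.51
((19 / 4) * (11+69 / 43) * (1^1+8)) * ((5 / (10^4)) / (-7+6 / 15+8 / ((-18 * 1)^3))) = -33782589 / 827732800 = -0.04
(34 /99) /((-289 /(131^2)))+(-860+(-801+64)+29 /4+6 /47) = -509415403 /316404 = -1610.02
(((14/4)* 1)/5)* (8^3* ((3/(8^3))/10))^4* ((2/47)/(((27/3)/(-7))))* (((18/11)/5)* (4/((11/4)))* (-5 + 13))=-63504/88859375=-0.00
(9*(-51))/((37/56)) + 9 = -25371/37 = -685.70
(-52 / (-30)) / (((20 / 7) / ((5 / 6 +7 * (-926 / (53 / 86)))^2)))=1017864641958619 / 15168600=67103400.57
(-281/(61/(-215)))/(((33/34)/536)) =546946.33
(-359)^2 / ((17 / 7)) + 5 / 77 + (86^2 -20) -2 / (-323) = 1503320586 / 24871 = 60444.72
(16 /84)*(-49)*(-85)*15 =11900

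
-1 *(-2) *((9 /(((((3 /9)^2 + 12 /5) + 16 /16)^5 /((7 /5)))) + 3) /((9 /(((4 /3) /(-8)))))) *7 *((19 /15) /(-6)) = 13199029444769 /79757301862080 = 0.17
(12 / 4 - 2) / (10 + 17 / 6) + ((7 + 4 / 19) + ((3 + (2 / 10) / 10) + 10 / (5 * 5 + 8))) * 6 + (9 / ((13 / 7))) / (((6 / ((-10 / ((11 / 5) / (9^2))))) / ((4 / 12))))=-17044168 / 475475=-35.85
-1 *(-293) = 293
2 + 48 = 50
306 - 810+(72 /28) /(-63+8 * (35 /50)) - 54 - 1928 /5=-9478912 /10045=-943.64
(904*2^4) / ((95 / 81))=1171584 / 95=12332.46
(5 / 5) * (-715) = -715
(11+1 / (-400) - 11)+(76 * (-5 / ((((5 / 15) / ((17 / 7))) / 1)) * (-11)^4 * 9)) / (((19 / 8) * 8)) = -19200625.72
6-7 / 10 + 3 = 83 / 10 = 8.30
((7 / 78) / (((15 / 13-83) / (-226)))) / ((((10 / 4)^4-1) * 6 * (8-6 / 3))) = 113 / 624834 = 0.00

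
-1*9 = -9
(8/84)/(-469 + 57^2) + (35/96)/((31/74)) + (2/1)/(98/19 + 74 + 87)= 960262951/1088281040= 0.88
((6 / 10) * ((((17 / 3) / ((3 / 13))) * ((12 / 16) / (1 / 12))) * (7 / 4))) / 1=232.05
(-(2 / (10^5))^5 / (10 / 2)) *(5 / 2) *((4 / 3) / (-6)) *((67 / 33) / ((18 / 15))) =67 / 111375000000000000000000000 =0.00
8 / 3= 2.67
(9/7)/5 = 9/35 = 0.26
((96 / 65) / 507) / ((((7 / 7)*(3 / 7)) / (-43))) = -9632 / 32955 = -0.29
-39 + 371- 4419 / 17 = 72.06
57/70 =0.81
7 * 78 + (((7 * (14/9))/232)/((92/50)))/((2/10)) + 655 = 57682949/48024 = 1201.13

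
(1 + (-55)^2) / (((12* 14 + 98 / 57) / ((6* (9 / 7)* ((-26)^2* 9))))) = 28333273176 / 33859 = 836801.83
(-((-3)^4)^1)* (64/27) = -192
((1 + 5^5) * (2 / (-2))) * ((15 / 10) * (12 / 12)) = -4689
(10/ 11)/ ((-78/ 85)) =-425/ 429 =-0.99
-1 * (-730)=730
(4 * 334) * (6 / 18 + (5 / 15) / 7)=10688 / 21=508.95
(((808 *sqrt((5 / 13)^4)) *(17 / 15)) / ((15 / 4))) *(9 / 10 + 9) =357.62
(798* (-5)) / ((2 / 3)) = -5985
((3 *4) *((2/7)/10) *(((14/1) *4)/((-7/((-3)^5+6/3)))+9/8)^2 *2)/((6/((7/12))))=238177489/960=248101.55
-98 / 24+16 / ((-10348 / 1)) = -126811 / 31044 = -4.08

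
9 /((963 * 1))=1 /107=0.01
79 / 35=2.26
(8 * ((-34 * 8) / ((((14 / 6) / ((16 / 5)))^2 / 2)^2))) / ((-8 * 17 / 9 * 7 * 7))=3057647616 / 73530625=41.58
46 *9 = 414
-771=-771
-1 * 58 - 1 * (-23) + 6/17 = -589/17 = -34.65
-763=-763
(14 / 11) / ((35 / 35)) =14 / 11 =1.27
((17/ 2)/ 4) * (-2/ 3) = -17/ 12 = -1.42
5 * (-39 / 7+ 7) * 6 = 42.86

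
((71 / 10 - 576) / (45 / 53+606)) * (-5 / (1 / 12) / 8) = 301517 / 42884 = 7.03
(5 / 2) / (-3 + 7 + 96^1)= 1 / 40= 0.02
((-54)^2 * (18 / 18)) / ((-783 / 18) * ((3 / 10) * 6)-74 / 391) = -11401560 / 306893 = -37.15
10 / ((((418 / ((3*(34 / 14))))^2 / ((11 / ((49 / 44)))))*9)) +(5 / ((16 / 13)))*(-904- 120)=-3605722870 / 866761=-4160.00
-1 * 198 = -198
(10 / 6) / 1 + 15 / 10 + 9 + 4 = 97 / 6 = 16.17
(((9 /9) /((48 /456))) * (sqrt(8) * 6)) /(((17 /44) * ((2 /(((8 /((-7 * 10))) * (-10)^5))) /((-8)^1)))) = -1605120000 * sqrt(2) /119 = -19075482.97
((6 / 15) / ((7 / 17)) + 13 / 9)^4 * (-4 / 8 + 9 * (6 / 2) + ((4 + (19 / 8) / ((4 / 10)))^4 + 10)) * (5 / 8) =8606161919100611081 / 41295442083840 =208404.64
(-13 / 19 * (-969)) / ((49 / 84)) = 7956 / 7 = 1136.57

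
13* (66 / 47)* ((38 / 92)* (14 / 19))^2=42042 / 24863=1.69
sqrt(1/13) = sqrt(13)/13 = 0.28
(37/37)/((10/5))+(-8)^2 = 129/2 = 64.50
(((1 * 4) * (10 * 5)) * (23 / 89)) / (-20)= -230 / 89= -2.58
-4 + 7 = 3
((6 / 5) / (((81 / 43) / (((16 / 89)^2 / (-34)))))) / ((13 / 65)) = -11008 / 3635739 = -0.00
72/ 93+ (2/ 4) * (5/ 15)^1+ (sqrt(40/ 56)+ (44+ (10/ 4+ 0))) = sqrt(35)/ 7+ 4412/ 93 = 48.29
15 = 15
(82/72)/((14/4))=41/126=0.33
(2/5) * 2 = 4/5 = 0.80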